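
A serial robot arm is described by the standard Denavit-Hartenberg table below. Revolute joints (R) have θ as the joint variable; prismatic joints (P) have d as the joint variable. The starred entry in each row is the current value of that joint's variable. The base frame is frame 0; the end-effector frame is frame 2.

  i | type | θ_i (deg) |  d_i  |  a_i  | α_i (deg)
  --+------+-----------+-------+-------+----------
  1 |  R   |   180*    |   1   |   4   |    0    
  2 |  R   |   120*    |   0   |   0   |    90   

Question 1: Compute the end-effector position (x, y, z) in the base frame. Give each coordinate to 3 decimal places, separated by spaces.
-4.000 0.000 1.000

after link 1: o_1 = (-4.0000, 0.0000, 1.0000)
after link 2: o_2 = (-4.0000, 0.0000, 1.0000)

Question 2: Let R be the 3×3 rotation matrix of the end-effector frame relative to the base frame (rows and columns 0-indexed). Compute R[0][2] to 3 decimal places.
End-effector z-axis (col 2 of R) = (-0.8660,-0.5000,0.0000)
R[0][2] = -0.8660

-0.866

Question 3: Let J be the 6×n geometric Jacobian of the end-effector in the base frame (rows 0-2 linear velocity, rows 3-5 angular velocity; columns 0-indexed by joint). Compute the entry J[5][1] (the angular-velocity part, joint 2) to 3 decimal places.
axis z_1 = (0.0000,0.0000,1.0000); lever o_n−o_1 = (0.0000,0.0000,0.0000)
cross product → J_v[:, 1] = (0.0000,0.0000,0.0000)
J_ω[:, 1] = z_1
entry J[5][1] = 1.0000

1.000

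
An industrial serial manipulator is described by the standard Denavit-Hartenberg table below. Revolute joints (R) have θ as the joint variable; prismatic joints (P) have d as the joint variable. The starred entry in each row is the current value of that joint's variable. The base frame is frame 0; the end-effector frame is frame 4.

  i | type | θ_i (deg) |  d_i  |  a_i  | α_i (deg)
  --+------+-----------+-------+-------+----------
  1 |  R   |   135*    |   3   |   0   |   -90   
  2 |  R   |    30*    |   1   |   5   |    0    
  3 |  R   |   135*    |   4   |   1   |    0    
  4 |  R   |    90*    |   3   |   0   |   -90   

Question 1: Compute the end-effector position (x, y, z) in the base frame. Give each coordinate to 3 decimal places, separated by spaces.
-8.036 -3.278 0.241

after link 1: o_1 = (0.0000, 0.0000, 3.0000)
after link 2: o_2 = (-3.7690, 2.3548, 0.5000)
after link 3: o_3 = (-5.9144, -1.1567, 0.2412)
after link 4: o_4 = (-8.0357, -3.2780, 0.2412)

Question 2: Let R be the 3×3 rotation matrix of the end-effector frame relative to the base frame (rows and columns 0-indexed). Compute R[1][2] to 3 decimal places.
End-effector z-axis (col 2 of R) = (-0.6830,0.6830,0.2588)
R[1][2] = 0.6830

0.683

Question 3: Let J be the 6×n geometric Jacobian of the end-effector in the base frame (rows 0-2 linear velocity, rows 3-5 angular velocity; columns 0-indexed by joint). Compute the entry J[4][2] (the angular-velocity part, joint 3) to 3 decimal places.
axis z_2 = (-0.7071,-0.7071,0.0000); lever o_n−o_2 = (-4.2667,-5.6328,-0.2588)
cross product → J_v[:, 2] = (0.1830,-0.1830,0.9659)
J_ω[:, 2] = z_2
entry J[4][2] = -0.7071

-0.707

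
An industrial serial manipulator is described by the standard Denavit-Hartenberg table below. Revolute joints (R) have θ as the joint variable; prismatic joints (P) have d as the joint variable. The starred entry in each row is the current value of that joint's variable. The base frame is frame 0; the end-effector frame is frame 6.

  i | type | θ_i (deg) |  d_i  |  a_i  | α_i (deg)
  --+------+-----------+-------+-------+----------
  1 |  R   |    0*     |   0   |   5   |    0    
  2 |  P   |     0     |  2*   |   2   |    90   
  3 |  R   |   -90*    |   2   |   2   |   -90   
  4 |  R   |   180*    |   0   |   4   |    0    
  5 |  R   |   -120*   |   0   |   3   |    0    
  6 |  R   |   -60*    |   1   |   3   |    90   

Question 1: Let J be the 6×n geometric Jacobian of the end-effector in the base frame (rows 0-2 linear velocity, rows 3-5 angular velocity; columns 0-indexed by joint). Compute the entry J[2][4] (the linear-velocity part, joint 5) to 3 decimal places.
axis z_4 = (1.0000,-0.0000,0.0000); lever o_n−o_4 = (1.0000,2.5981,-4.5000)
cross product → J_v[:, 4] = (0.0000,4.5000,2.5981)
J_ω[:, 4] = z_4
entry J[2][4] = 2.5981

2.598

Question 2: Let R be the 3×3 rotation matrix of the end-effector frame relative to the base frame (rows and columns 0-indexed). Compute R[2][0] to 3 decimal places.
-1.000

End-effector x-axis (col 0 of R) = (0.0000,0.0000,-1.0000)
R[2][0] = -1.0000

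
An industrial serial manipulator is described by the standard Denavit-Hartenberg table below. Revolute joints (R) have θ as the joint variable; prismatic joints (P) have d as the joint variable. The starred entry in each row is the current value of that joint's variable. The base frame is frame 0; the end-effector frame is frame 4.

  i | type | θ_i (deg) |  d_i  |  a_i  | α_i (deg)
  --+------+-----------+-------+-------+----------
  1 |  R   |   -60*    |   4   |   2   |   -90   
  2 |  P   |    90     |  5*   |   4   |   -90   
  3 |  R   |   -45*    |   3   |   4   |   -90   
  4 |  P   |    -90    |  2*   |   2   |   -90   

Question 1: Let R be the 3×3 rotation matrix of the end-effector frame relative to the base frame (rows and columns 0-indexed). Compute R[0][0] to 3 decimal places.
End-effector x-axis (col 0 of R) = (-0.5000,0.8660,-0.0000)
R[0][0] = -0.5000

-0.500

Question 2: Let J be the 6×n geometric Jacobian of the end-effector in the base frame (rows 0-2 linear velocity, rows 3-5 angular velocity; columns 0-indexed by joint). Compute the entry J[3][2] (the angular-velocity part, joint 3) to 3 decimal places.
axis z_2 = (-0.5000,0.8660,-0.0000); lever o_n−o_2 = (-1.2753,5.0372,-4.2426)
cross product → J_v[:, 2] = (-3.6742,-2.1213,-1.4142)
J_ω[:, 2] = z_2
entry J[3][2] = -0.5000

-0.500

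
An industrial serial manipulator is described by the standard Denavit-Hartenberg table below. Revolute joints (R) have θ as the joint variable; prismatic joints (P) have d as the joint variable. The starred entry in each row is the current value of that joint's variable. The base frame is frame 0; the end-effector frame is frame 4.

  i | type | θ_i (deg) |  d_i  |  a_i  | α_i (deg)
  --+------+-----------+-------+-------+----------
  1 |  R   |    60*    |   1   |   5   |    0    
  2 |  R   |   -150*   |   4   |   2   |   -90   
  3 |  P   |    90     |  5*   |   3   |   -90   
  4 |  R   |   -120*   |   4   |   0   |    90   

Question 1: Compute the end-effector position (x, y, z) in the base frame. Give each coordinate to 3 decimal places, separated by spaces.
after link 1: o_1 = (2.5000, 4.3301, 1.0000)
after link 2: o_2 = (2.5000, 2.3301, 5.0000)
after link 3: o_3 = (7.5000, 2.3301, 2.0000)
after link 4: o_4 = (7.5000, 6.3301, 2.0000)

7.500 6.330 2.000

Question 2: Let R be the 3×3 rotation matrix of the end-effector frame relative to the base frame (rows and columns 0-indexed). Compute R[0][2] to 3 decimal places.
End-effector z-axis (col 2 of R) = (-0.5000,0.0000,0.8660)
R[0][2] = -0.5000

-0.500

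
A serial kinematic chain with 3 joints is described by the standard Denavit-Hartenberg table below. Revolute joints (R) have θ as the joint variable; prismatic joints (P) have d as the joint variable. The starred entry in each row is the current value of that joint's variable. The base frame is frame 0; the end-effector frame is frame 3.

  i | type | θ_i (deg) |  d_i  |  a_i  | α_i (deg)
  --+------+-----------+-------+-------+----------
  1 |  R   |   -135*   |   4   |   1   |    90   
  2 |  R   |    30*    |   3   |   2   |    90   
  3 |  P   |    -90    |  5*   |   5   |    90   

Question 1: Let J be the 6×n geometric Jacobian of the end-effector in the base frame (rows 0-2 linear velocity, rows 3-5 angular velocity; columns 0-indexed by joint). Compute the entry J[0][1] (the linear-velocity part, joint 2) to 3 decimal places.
axis z_1 = (-0.7071,0.7071,0.0000); lever o_n−o_1 = (-1.5783,-4.4067,-3.3301)
cross product → J_v[:, 1] = (-2.3548,-2.3548,4.2321)
J_ω[:, 1] = z_1
entry J[0][1] = -2.3548

-2.355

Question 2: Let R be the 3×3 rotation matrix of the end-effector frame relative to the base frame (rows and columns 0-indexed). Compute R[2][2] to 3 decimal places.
-0.500

End-effector z-axis (col 2 of R) = (0.6124,0.6124,-0.5000)
R[2][2] = -0.5000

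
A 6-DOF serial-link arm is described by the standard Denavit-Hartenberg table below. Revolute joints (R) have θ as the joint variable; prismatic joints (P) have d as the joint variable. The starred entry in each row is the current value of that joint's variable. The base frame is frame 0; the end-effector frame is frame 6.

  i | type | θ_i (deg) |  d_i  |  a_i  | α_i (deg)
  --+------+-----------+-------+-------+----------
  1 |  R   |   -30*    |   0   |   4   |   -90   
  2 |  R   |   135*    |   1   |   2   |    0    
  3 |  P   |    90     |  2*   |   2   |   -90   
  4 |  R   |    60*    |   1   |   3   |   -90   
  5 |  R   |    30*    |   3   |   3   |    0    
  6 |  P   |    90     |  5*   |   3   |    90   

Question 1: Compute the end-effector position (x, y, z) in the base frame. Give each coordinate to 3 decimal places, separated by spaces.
after link 1: o_1 = (3.4641, -2.0000, 0.0000)
after link 2: o_2 = (2.7394, -0.4269, -1.4142)
after link 3: o_3 = (2.5146, 2.0123, -0.0000)
after link 4: o_4 = (0.9094, -0.0609, 1.7678)
after link 5: o_5 = (-1.0887, -3.2375, -0.2115)
after link 6: o_6 = (-0.1692, -5.1551, -5.6408)

-0.169 -5.155 -5.641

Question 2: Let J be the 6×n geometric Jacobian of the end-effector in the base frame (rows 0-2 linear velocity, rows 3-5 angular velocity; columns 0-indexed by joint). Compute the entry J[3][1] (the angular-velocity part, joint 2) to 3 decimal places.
0.500

axis z_1 = (0.5000,0.8660,0.0000); lever o_n−o_1 = (-3.6333,-3.1551,-5.6408)
cross product → J_v[:, 1] = (-4.8850,2.8204,1.5690)
J_ω[:, 1] = z_1
entry J[3][1] = 0.5000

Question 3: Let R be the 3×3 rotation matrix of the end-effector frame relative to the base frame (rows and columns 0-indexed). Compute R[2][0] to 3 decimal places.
-0.789

End-effector x-axis (col 0 of R) = (-0.1607,0.5928,-0.7891)
R[2][0] = -0.7891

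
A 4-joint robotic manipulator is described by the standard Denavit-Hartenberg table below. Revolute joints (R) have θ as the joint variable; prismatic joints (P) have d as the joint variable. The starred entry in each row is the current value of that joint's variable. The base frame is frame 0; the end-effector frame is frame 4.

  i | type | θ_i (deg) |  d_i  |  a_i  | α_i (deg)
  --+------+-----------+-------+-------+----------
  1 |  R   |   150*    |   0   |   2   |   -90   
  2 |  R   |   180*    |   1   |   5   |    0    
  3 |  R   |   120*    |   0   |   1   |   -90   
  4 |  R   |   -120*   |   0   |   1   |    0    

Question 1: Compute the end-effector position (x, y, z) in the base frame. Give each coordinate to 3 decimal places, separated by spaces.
1.449 -2.991 0.433

after link 1: o_1 = (-1.7321, 1.0000, 0.0000)
after link 2: o_2 = (2.0981, -2.3660, -0.0000)
after link 3: o_3 = (1.6651, -2.1160, 0.8660)
after link 4: o_4 = (1.4486, -2.9910, 0.4330)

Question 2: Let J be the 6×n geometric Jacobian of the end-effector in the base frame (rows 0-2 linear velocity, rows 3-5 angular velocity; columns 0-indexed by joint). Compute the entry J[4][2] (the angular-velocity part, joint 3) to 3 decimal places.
-0.866

axis z_2 = (-0.5000,-0.8660,0.0000); lever o_n−o_2 = (-0.6495,-0.6250,0.4330)
cross product → J_v[:, 2] = (-0.3750,0.2165,-0.2500)
J_ω[:, 2] = z_2
entry J[4][2] = -0.8660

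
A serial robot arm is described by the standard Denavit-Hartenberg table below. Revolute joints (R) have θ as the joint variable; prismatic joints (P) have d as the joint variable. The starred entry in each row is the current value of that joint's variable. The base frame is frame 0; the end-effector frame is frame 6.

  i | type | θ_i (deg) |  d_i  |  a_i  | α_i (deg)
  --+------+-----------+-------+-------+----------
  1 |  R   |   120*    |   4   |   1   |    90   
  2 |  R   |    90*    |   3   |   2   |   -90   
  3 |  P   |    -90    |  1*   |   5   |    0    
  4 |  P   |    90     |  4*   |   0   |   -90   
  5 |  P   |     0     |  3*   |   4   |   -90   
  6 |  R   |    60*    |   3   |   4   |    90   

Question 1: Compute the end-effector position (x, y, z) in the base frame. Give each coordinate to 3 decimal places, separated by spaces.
7.830 3.366 12.000

after link 1: o_1 = (-0.5000, 0.8660, 4.0000)
after link 2: o_2 = (2.0981, 2.3660, 6.0000)
after link 3: o_3 = (6.9282, 4.0000, 6.0000)
after link 4: o_4 = (8.9282, 0.5359, 6.0000)
after link 5: o_5 = (6.3301, -0.9641, 10.0000)
after link 6: o_6 = (7.8301, 3.3660, 12.0000)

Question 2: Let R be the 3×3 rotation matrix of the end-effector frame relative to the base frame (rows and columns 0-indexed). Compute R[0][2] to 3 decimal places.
-0.433

End-effector z-axis (col 2 of R) = (-0.4330,-0.2500,0.8660)
R[0][2] = -0.4330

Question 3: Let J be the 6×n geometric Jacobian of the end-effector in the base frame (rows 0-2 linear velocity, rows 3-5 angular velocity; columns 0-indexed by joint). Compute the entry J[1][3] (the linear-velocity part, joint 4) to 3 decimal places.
-0.866

prismatic axis z_3 = (0.5000,-0.8660,0.0000)
J_v[:, 3] = z_3; J_ω[:, 3] = (0,0,0)
entry J[1][3] = -0.8660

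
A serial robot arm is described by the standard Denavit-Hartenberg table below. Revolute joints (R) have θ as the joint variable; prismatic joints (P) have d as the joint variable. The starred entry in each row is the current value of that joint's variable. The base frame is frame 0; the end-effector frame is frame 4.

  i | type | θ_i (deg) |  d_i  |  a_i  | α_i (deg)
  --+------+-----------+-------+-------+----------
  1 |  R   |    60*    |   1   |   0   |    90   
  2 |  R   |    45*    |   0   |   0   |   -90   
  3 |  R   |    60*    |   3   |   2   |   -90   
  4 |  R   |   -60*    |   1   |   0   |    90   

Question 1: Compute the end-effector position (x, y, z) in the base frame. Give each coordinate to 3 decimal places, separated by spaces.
after link 1: o_1 = (0.0000, 0.0000, 1.0000)
after link 2: o_2 = (0.0000, 0.0000, 1.0000)
after link 3: o_3 = (-2.2071, -0.3587, 3.8284)
after link 4: o_4 = (-2.9463, -0.6390, 3.2161)

-2.946 -0.639 3.216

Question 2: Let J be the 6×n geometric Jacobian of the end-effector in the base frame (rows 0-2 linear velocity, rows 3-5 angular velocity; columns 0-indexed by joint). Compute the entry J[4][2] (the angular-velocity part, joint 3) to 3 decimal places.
axis z_2 = (-0.3536,-0.6124,0.7071); lever o_n−o_2 = (-2.9463,-0.6390,2.2161)
cross product → J_v[:, 2] = (-0.9052,-1.2999,-1.5783)
J_ω[:, 2] = z_2
entry J[4][2] = -0.6124

-0.612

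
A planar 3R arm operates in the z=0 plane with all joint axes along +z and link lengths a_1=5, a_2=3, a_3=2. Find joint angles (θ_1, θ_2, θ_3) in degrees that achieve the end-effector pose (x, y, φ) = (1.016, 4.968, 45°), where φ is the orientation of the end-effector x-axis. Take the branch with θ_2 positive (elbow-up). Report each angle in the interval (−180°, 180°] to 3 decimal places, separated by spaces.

60.006 134.997 -150.003

wrist centre = target − a_3·(cos φ, sin φ) = (-0.3982, 3.5538)
cos θ_2 = (12.7880−5²−3²)/(2·5·3) = -0.7071; θ_2 = 134.9968° (elbow-up)
β = atan2(3.5538,-0.3982) = 96.3935°; ψ = atan2(2.1214,2.8788) = 36.3872°
θ_1 = β − ψ = 60.0063°
θ_3 = φ − θ_1 − θ_2 = -150.0032° (wrapped to (-180°,180°])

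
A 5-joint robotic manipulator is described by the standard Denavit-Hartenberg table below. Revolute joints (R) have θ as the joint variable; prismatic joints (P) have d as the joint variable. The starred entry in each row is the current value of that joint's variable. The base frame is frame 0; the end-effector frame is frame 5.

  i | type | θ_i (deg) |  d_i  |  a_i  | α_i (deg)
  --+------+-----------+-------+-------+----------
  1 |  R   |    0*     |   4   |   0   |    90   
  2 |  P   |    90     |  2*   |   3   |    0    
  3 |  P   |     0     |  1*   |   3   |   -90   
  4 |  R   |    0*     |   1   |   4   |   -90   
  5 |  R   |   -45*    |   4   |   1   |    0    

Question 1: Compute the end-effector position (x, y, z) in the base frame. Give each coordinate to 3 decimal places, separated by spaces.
after link 1: o_1 = (0.0000, 0.0000, 4.0000)
after link 2: o_2 = (0.0000, -2.0000, 7.0000)
after link 3: o_3 = (0.0000, -3.0000, 10.0000)
after link 4: o_4 = (-1.0000, -3.0000, 14.0000)
after link 5: o_5 = (-1.7071, 1.0000, 14.7071)

-1.707 1.000 14.707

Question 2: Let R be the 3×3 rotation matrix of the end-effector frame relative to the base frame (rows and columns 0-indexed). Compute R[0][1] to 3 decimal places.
0.707

End-effector y-axis (col 1 of R) = (0.7071,0.0000,0.7071)
R[0][1] = 0.7071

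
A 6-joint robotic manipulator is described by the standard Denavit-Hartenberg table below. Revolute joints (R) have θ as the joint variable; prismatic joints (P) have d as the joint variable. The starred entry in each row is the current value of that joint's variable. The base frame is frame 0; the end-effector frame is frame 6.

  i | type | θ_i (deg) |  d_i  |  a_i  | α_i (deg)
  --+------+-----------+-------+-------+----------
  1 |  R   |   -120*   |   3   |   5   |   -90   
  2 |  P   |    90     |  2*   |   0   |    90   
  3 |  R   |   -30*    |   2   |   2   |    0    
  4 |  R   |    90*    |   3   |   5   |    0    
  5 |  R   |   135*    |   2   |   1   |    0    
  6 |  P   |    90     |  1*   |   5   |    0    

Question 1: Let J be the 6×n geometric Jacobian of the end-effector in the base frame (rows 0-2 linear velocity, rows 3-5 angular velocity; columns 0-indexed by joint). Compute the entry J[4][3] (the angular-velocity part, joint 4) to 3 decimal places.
-0.866

axis z_3 = (-0.5000,-0.8660,0.0000); lever o_n−o_3 = (-3.6567,-4.8170,-2.8282)
cross product → J_v[:, 3] = (2.4493,-1.4141,-0.7583)
J_ω[:, 3] = z_3
entry J[4][3] = -0.8660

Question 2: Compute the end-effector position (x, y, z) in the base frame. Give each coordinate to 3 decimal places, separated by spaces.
after link 1: o_1 = (-2.5000, -4.3301, 3.0000)
after link 2: o_2 = (-0.7679, -5.3301, 3.0000)
after link 3: o_3 = (-2.6340, -6.5622, 1.2679)
after link 4: o_4 = (-0.3840, -11.3253, -1.2321)
after link 5: o_5 = (-1.6081, -12.9280, -0.2661)
after link 6: o_6 = (-6.2907, -11.3792, -1.5602)

-6.291 -11.379 -1.560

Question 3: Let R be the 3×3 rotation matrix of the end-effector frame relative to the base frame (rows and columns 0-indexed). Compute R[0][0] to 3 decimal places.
-0.837

End-effector x-axis (col 0 of R) = (-0.8365,0.4830,-0.2588)
R[0][0] = -0.8365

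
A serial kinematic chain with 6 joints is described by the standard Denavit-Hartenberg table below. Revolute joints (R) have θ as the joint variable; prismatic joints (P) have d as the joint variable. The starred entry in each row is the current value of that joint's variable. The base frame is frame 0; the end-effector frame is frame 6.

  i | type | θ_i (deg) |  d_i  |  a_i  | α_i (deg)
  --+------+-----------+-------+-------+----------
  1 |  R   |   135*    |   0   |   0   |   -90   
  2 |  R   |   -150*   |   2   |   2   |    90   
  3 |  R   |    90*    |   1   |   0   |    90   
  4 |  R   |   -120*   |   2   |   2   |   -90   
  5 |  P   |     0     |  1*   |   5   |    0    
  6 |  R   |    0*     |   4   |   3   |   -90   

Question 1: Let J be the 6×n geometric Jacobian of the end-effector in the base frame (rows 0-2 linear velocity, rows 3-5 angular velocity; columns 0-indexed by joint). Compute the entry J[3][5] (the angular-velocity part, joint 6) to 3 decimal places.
axis z_5 = (-0.7891,-0.4356,0.4330); lever o_n−o_5 = (-3.0145,0.2368,3.9821)
cross product → J_v[:, 5] = (-1.8371,1.8371,-1.5000)
J_ω[:, 5] = z_5
entry J[3][5] = -0.7891

-0.789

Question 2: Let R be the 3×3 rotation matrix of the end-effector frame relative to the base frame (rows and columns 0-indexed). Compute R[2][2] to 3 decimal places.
-0.500

End-effector z-axis (col 2 of R) = (-0.6124,0.6124,-0.5000)
R[2][2] = -0.5000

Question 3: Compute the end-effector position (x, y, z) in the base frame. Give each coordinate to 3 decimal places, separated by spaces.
after link 1: o_1 = (0.0000, 0.0000, 0.0000)
after link 2: o_2 = (-0.1895, -2.6390, 1.0000)
after link 3: o_3 = (0.1641, -2.9925, 0.1340)
after link 4: o_4 = (1.4836, -2.8978, 2.6340)
after link 5: o_5 = (0.9313, -0.0347, 6.8170)
after link 6: o_6 = (-2.0832, 0.2022, 10.7990)

-2.083 0.202 10.799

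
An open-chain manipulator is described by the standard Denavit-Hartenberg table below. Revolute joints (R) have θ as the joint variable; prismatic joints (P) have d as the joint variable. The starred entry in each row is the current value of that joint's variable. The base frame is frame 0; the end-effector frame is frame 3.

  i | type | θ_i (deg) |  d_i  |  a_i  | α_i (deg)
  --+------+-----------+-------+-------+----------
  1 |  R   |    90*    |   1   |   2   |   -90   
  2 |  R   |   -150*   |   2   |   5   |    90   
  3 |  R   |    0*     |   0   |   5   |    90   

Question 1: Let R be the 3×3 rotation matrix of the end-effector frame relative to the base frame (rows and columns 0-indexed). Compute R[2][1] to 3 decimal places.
-0.866

End-effector y-axis (col 1 of R) = (-0.0000,-0.5000,-0.8660)
R[2][1] = -0.8660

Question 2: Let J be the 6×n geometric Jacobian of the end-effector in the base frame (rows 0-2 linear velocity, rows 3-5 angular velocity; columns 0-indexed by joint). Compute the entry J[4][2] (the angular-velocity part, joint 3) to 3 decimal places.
-0.500

axis z_2 = (-0.0000,-0.5000,-0.8660); lever o_n−o_2 = (0.0000,-4.3301,2.5000)
cross product → J_v[:, 2] = (-5.0000,0.0000,0.0000)
J_ω[:, 2] = z_2
entry J[4][2] = -0.5000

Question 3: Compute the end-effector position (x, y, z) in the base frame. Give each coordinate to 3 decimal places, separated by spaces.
after link 1: o_1 = (0.0000, 2.0000, 1.0000)
after link 2: o_2 = (-2.0000, -2.3301, 3.5000)
after link 3: o_3 = (-2.0000, -6.6603, 6.0000)

-2.000 -6.660 6.000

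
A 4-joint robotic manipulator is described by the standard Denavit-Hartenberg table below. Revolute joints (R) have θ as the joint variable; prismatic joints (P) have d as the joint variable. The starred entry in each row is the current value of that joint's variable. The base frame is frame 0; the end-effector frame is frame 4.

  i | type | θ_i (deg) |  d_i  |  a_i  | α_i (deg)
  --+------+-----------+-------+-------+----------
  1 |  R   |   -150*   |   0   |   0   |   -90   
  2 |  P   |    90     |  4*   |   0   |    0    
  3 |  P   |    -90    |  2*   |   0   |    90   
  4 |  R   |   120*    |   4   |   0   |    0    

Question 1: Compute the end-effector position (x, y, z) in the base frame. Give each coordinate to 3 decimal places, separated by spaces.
3.000 -5.196 4.000

after link 1: o_1 = (0.0000, 0.0000, 0.0000)
after link 2: o_2 = (2.0000, -3.4641, 0.0000)
after link 3: o_3 = (3.0000, -5.1962, 0.0000)
after link 4: o_4 = (3.0000, -5.1962, 4.0000)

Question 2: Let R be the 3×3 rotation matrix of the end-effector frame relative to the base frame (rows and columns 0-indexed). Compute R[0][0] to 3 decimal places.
End-effector x-axis (col 0 of R) = (0.8660,-0.5000,-0.0000)
R[0][0] = 0.8660

0.866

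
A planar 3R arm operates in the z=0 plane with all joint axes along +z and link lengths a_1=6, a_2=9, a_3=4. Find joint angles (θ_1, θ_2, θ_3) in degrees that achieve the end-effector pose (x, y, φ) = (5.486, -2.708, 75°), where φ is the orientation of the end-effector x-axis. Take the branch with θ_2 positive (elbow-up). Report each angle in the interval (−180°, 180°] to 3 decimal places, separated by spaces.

wrist centre = target − a_3·(cos φ, sin φ) = (4.4507, -6.5717)
cos θ_2 = (62.9962−6²−9²)/(2·6·9) = -0.5000; θ_2 = 120.0023° (elbow-up)
β = atan2(-6.5717,4.4507) = -55.8920°; ψ = atan2(7.7940,1.4997) = 79.1086°
θ_1 = β − ψ = -135.0005°
θ_3 = φ − θ_1 − θ_2 = 89.9982° (wrapped to (-180°,180°])

-135.001 120.002 89.998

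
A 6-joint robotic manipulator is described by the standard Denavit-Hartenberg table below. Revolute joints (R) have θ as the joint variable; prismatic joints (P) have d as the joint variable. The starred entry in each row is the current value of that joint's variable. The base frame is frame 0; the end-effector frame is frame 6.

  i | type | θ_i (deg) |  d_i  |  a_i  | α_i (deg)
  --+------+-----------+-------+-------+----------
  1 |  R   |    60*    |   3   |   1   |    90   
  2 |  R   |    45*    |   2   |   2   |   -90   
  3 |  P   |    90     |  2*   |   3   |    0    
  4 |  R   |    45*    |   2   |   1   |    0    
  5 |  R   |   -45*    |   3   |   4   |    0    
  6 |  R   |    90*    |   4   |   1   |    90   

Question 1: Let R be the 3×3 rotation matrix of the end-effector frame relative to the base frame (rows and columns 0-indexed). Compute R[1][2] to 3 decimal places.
0.500

End-effector z-axis (col 2 of R) = (-0.8660,0.5000,0.0000)
R[1][2] = 0.5000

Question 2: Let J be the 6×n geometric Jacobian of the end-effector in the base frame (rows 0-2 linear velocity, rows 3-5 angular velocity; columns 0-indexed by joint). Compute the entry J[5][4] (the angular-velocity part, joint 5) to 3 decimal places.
axis z_4 = (-0.3536,-0.6124,0.7071); lever o_n−o_4 = (-6.2925,-2.8990,4.2426)
cross product → J_v[:, 4] = (-0.5482,-2.9495,-2.8284)
J_ω[:, 4] = z_4
entry J[5][4] = 0.7071

0.707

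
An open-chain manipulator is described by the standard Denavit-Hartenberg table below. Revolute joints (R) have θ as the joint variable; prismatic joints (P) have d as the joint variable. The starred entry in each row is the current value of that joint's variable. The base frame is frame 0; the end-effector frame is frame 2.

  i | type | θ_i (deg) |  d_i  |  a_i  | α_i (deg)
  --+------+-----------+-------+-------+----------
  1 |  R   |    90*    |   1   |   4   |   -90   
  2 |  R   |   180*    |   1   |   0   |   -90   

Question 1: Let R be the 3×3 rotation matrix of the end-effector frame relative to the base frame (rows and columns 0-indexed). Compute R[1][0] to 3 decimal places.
End-effector x-axis (col 0 of R) = (-0.0000,-1.0000,-0.0000)
R[1][0] = -1.0000

-1.000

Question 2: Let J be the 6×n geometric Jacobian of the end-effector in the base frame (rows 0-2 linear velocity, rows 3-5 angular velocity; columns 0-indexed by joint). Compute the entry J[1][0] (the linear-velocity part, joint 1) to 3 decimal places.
axis z_0 = ẑ; lever o_n−o_0 = (-1.0000,4.0000,1.0000)
cross product → J_v[:, 0] = (-4.0000,-1.0000,0.0000)
J_ω[:, 0] = z_0
entry J[1][0] = -1.0000

-1.000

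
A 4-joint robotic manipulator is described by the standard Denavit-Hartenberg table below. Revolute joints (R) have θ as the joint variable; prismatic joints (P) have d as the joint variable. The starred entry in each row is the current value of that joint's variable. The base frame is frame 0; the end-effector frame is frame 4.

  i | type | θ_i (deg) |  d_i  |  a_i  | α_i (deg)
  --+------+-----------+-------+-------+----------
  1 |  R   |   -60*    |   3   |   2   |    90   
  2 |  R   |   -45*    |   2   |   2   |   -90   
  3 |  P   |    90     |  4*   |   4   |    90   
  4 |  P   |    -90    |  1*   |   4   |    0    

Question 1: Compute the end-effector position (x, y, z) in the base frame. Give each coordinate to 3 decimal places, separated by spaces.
3.793 -2.569 0.879

after link 1: o_1 = (1.0000, -1.7321, 3.0000)
after link 2: o_2 = (-0.0249, -3.9568, 1.5858)
after link 3: o_3 = (4.8534, -4.4063, 4.4142)
after link 4: o_4 = (3.7927, -2.5692, 0.8787)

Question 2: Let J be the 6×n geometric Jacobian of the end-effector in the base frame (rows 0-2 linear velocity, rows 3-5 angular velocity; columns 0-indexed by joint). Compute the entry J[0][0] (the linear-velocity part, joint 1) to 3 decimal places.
2.569

axis z_0 = ẑ; lever o_n−o_0 = (3.7927,-2.5692,0.8787)
cross product → J_v[:, 0] = (2.5692,3.7927,-0.0000)
J_ω[:, 0] = z_0
entry J[0][0] = 2.5692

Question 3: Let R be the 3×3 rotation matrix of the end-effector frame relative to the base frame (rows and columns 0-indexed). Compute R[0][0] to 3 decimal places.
End-effector x-axis (col 0 of R) = (-0.3536,0.6124,-0.7071)
R[0][0] = -0.3536

-0.354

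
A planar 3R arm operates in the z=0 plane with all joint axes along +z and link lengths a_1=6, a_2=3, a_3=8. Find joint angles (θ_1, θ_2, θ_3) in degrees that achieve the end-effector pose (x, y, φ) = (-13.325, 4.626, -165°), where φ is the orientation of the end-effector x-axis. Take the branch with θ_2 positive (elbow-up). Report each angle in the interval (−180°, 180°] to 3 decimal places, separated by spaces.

wrist centre = target − a_3·(cos φ, sin φ) = (-5.5976, 6.6966)
cos θ_2 = (76.1769−6²−3²)/(2·6·3) = 0.8660; θ_2 = 30.0002° (elbow-up)
β = atan2(6.6966,-5.5976) = 129.8920°; ψ = atan2(1.5000,8.5981) = 9.8961°
θ_1 = β − ψ = 119.9958°
θ_3 = φ − θ_1 − θ_2 = 45.0040° (wrapped to (-180°,180°])

119.996 30.000 45.004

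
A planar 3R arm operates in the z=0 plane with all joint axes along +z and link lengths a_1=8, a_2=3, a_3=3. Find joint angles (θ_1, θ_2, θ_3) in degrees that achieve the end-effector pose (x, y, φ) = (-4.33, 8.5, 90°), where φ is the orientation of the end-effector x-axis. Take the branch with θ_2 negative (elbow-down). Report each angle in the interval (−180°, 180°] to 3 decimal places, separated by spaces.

wrist centre = target − a_3·(cos φ, sin φ) = (-4.3300, 5.5000)
cos θ_2 = (48.9989−8²−3²)/(2·8·3) = -0.5000; θ_2 = -120.0015° (elbow-down)
β = atan2(5.5000,-4.3300) = 128.2124°; ψ = atan2(-2.5980,6.4999) = -21.7867°
θ_1 = β − ψ = 149.9991°
θ_3 = φ − θ_1 − θ_2 = 60.0024° (wrapped to (-180°,180°])

149.999 -120.002 60.002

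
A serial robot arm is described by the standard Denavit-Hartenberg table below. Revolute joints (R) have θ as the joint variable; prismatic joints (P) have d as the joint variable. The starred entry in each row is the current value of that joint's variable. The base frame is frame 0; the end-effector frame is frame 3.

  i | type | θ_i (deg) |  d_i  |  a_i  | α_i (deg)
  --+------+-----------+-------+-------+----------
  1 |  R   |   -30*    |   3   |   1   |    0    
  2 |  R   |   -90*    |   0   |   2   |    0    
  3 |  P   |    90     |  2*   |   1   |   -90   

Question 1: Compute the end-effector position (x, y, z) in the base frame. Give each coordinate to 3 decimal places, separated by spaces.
after link 1: o_1 = (0.8660, -0.5000, 3.0000)
after link 2: o_2 = (-0.1340, -2.2321, 3.0000)
after link 3: o_3 = (0.7321, -2.7321, 5.0000)

0.732 -2.732 5.000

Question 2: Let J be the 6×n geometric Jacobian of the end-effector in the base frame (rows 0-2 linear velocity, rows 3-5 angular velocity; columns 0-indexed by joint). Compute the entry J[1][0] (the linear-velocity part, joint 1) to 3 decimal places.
0.732

axis z_0 = ẑ; lever o_n−o_0 = (0.7321,-2.7321,5.0000)
cross product → J_v[:, 0] = (2.7321,0.7321,-0.0000)
J_ω[:, 0] = z_0
entry J[1][0] = 0.7321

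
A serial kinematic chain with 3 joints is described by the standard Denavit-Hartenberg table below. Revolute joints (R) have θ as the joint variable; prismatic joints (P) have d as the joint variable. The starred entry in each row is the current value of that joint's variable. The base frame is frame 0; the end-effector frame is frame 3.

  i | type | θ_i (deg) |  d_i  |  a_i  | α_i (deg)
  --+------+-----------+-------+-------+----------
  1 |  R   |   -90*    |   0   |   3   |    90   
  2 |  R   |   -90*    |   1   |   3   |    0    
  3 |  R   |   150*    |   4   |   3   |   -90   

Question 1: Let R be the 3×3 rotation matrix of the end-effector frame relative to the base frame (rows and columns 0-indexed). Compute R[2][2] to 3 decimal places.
0.500

End-effector z-axis (col 2 of R) = (-0.0000,0.8660,0.5000)
R[2][2] = 0.5000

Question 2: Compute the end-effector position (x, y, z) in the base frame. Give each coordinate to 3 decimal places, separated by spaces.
-5.000 -4.500 -0.402

after link 1: o_1 = (0.0000, -3.0000, 0.0000)
after link 2: o_2 = (-1.0000, -3.0000, -3.0000)
after link 3: o_3 = (-5.0000, -4.5000, -0.4019)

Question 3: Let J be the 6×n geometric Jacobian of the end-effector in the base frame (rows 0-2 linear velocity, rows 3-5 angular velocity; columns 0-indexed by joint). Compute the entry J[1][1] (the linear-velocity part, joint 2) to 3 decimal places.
-0.402

axis z_1 = (-1.0000,-0.0000,0.0000); lever o_n−o_1 = (-5.0000,-1.5000,-0.4019)
cross product → J_v[:, 1] = (0.0000,-0.4019,1.5000)
J_ω[:, 1] = z_1
entry J[1][1] = -0.4019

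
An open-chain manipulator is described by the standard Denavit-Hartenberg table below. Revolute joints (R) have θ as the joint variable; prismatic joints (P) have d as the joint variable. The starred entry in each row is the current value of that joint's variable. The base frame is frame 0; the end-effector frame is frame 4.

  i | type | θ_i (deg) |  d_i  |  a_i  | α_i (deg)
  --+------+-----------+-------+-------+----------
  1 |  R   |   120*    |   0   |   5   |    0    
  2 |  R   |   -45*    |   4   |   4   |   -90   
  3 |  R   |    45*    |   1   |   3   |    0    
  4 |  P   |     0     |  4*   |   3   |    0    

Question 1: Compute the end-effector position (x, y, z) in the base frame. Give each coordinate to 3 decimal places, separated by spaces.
after link 1: o_1 = (-2.5000, 4.3301, 0.0000)
after link 2: o_2 = (-1.4647, 8.1938, 4.0000)
after link 3: o_3 = (-1.8816, 10.5017, 1.8787)
after link 4: o_4 = (-5.1963, 13.5860, -0.2426)

-5.196 13.586 -0.243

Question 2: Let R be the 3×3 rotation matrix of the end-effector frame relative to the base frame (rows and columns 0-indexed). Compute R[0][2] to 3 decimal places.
-0.966

End-effector z-axis (col 2 of R) = (-0.9659,0.2588,0.0000)
R[0][2] = -0.9659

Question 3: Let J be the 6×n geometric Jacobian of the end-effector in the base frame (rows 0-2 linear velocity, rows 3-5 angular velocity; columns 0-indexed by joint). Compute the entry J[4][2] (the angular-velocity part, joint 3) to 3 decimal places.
axis z_2 = (-0.9659,0.2588,0.0000); lever o_n−o_2 = (-3.7316,5.3922,-4.2426)
cross product → J_v[:, 2] = (-1.0981,-4.0981,-4.2426)
J_ω[:, 2] = z_2
entry J[4][2] = 0.2588

0.259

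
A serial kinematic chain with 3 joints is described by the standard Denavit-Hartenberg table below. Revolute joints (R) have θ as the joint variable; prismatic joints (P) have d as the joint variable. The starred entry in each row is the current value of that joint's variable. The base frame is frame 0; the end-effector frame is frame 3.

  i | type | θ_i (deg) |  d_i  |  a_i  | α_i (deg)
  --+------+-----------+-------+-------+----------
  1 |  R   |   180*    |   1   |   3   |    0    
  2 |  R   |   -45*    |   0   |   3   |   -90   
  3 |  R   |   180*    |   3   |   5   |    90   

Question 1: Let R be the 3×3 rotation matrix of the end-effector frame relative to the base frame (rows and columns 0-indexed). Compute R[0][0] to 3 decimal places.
0.707

End-effector x-axis (col 0 of R) = (0.7071,-0.7071,-0.0000)
R[0][0] = 0.7071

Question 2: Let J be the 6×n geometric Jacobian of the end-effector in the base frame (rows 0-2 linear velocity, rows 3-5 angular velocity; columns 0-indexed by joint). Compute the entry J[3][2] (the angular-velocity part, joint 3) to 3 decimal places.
-0.707

axis z_2 = (-0.7071,-0.7071,0.0000); lever o_n−o_2 = (1.4142,-5.6569,-0.0000)
cross product → J_v[:, 2] = (0.0000,-0.0000,5.0000)
J_ω[:, 2] = z_2
entry J[3][2] = -0.7071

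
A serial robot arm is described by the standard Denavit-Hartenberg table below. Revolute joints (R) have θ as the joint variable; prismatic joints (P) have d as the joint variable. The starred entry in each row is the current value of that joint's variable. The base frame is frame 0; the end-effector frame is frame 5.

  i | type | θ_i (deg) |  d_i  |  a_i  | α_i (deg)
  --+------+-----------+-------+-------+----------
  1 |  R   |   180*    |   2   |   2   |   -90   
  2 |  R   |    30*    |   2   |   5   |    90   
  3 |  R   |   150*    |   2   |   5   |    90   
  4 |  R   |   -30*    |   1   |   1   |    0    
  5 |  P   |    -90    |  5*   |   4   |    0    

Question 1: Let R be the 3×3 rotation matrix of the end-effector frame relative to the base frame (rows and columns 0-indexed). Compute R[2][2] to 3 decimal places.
-0.250

End-effector z-axis (col 2 of R) = (-0.4330,-0.8660,-0.2500)
R[2][2] = -0.2500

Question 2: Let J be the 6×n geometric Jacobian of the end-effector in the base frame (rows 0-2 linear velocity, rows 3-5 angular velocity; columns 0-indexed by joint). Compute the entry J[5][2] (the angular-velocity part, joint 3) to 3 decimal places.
axis z_2 = (-0.5000,0.0000,0.8660); lever o_n−o_2 = (1.2835,-7.1292,-1.5269)
cross product → J_v[:, 2] = (6.1740,0.3481,3.5646)
J_ω[:, 2] = z_2
entry J[5][2] = 0.8660

0.866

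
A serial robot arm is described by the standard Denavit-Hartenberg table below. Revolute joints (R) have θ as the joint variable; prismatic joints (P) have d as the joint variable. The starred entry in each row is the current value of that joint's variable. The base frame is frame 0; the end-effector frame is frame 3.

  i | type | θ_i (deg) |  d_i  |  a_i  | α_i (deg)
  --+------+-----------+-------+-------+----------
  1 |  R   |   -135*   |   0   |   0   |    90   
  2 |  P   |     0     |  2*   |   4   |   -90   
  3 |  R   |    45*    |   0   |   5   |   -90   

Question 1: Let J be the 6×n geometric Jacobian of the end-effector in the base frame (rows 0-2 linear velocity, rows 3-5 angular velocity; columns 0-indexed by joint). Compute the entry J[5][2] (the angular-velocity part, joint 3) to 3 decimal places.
axis z_2 = (0.0000,0.0000,1.0000); lever o_n−o_2 = (0.0000,-5.0000,0.0000)
cross product → J_v[:, 2] = (5.0000,0.0000,-0.0000)
J_ω[:, 2] = z_2
entry J[5][2] = 1.0000

1.000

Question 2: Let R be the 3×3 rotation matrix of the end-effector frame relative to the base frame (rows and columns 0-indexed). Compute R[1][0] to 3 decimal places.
End-effector x-axis (col 0 of R) = (0.0000,-1.0000,0.0000)
R[1][0] = -1.0000

-1.000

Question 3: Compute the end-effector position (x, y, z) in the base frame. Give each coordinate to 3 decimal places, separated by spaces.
-4.243 -6.414 0.000

after link 1: o_1 = (0.0000, 0.0000, 0.0000)
after link 2: o_2 = (-4.2426, -1.4142, 0.0000)
after link 3: o_3 = (-4.2426, -6.4142, 0.0000)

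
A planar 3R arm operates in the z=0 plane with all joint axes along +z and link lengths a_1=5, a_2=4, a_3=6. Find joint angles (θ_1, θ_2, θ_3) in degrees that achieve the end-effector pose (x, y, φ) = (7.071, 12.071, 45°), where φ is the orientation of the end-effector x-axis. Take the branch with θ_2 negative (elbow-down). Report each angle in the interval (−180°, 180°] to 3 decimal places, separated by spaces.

90.002 -45.003 0.001

wrist centre = target − a_3·(cos φ, sin φ) = (2.8284, 7.8284)
cos θ_2 = (69.2828−5²−4²)/(2·5·4) = 0.7071; θ_2 = -45.0029° (elbow-down)
β = atan2(7.8284,2.8284) = 70.1354°; ψ = atan2(-2.8286,7.8283) = -19.8662°
θ_1 = β − ψ = 90.0016°
θ_3 = φ − θ_1 − θ_2 = 0.0014° (wrapped to (-180°,180°])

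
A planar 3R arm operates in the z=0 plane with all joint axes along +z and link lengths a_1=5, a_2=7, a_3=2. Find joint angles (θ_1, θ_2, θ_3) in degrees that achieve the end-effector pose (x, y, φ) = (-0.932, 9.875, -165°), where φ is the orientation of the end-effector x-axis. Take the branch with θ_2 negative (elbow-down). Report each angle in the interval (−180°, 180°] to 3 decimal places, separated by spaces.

wrist centre = target − a_3·(cos φ, sin φ) = (0.9999, 10.3926)
cos θ_2 = (109.0066−5²−7²)/(2·5·7) = 0.5001; θ_2 = -59.9937° (elbow-down)
β = atan2(10.3926,0.9999) = 84.5046°; ψ = atan2(-6.0618,8.5007) = -35.4925°
θ_1 = β − ψ = 119.9972°
θ_3 = φ − θ_1 − θ_2 = 134.9966° (wrapped to (-180°,180°])

119.997 -59.994 134.997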